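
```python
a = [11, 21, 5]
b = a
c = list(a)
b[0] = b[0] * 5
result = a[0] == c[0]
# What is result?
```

After line 1: a = [11, 21, 5]
After line 2 (b = a, alias): a = [11, 21, 5], b = [11, 21, 5]
After line 3 (c = list(a) is a copy, new object): c = [11, 21, 5]
After line 4 (b[0] = 11 * 5 = 55; mutates shared a/b): a = b = [55, 21, 5], c = [11, 21, 5]
After line 5 (a[0] = 55, c[0] = 11; result = False)

False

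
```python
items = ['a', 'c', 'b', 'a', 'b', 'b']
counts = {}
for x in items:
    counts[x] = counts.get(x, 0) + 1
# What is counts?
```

Initial: counts = {}, items = ['a', 'c', 'b', 'a', 'b', 'b']
See 'a': counts = {'a': 1}
See 'c': counts = {'a': 1, 'c': 1}
See 'b': counts = {'a': 1, 'c': 1, 'b': 1}
See 'a': counts = {'a': 2, 'c': 1, 'b': 1}
See 'b': counts = {'a': 2, 'c': 1, 'b': 2}
See 'b': counts = {'a': 2, 'c': 1, 'b': 3}

{'a': 2, 'c': 1, 'b': 3}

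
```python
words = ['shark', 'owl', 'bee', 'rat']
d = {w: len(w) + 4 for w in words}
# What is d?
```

{'shark': 9, 'owl': 7, 'bee': 7, 'rat': 7}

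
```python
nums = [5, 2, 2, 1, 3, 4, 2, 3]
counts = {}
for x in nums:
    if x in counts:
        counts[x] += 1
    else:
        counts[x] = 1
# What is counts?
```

Initial: counts = {}, nums = [5, 2, 2, 1, 3, 4, 2, 3]
See 5: counts = {5: 1}
See 2: counts = {5: 1, 2: 1}
See 2: counts = {5: 1, 2: 2}
See 1: counts = {5: 1, 2: 2, 1: 1}
See 3: counts = {5: 1, 2: 2, 1: 1, 3: 1}
See 4: counts = {5: 1, 2: 2, 1: 1, 3: 1, 4: 1}
See 2: counts = {5: 1, 2: 3, 1: 1, 3: 1, 4: 1}
See 3: counts = {5: 1, 2: 3, 1: 1, 3: 2, 4: 1}

{5: 1, 2: 3, 1: 1, 3: 2, 4: 1}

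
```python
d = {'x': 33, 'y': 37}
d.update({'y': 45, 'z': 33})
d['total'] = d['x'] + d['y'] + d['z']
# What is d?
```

After line 1: d = {'x': 33, 'y': 37}
After line 2 (y overwritten, z added): d = {'x': 33, 'y': 45, 'z': 33}
After line 3 (total = 33 + 45 + 33 = 111): d = {'x': 33, 'y': 45, 'z': 33, 'total': 111}

{'x': 33, 'y': 45, 'z': 33, 'total': 111}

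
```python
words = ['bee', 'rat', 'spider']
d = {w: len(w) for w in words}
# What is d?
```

{'bee': 3, 'rat': 3, 'spider': 6}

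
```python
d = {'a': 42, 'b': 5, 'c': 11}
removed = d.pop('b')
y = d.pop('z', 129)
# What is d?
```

After line 1: d = {'a': 42, 'b': 5, 'c': 11}
After line 2 (pop 'b' returns 5): d = {'a': 42, 'c': 11}, removed = 5
After line 3 (pop 'z' missing, returns default 129): d = {'a': 42, 'c': 11}, y = 129

{'a': 42, 'c': 11}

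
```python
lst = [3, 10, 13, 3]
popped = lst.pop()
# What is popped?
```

3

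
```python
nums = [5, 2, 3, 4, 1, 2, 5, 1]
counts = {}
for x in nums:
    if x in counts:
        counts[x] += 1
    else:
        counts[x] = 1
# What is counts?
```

Initial: counts = {}, nums = [5, 2, 3, 4, 1, 2, 5, 1]
See 5: counts = {5: 1}
See 2: counts = {5: 1, 2: 1}
See 3: counts = {5: 1, 2: 1, 3: 1}
See 4: counts = {5: 1, 2: 1, 3: 1, 4: 1}
See 1: counts = {5: 1, 2: 1, 3: 1, 4: 1, 1: 1}
See 2: counts = {5: 1, 2: 2, 3: 1, 4: 1, 1: 1}
See 5: counts = {5: 2, 2: 2, 3: 1, 4: 1, 1: 1}
See 1: counts = {5: 2, 2: 2, 3: 1, 4: 1, 1: 2}

{5: 2, 2: 2, 3: 1, 4: 1, 1: 2}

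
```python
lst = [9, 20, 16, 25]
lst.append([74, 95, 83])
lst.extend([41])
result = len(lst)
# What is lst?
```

After line 1: lst = [9, 20, 16, 25]
After line 2 (append adds [74, 95, 83] as single element): lst = [9, 20, 16, 25, [74, 95, 83]]
After line 3 (extend unpacks [41], adds 41): lst = [9, 20, 16, 25, [74, 95, 83], 41]
After line 4: result = len(lst) = 6

[9, 20, 16, 25, [74, 95, 83], 41]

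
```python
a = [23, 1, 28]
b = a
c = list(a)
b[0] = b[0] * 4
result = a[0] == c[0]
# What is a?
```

After line 1: a = [23, 1, 28]
After line 2 (b = a, alias): a = [23, 1, 28], b = [23, 1, 28]
After line 3 (c = list(a) is a copy, new object): c = [23, 1, 28]
After line 4 (b[0] = 23 * 4 = 92; mutates shared a/b): a = b = [92, 1, 28], c = [23, 1, 28]
After line 5 (a[0] = 92, c[0] = 23; result = False)

[92, 1, 28]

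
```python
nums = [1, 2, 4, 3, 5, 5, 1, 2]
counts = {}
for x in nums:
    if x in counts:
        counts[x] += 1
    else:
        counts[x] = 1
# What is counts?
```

Initial: counts = {}, nums = [1, 2, 4, 3, 5, 5, 1, 2]
See 1: counts = {1: 1}
See 2: counts = {1: 1, 2: 1}
See 4: counts = {1: 1, 2: 1, 4: 1}
See 3: counts = {1: 1, 2: 1, 4: 1, 3: 1}
See 5: counts = {1: 1, 2: 1, 4: 1, 3: 1, 5: 1}
See 5: counts = {1: 1, 2: 1, 4: 1, 3: 1, 5: 2}
See 1: counts = {1: 2, 2: 1, 4: 1, 3: 1, 5: 2}
See 2: counts = {1: 2, 2: 2, 4: 1, 3: 1, 5: 2}

{1: 2, 2: 2, 4: 1, 3: 1, 5: 2}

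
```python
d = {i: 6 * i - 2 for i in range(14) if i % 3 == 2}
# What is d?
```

{2: 10, 5: 28, 8: 46, 11: 64}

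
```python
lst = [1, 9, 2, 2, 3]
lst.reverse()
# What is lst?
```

[3, 2, 2, 9, 1]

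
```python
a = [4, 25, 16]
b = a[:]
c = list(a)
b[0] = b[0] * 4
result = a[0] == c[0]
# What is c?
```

After line 1: a = [4, 25, 16]
After line 2 (b = a[:], copy): a = [4, 25, 16], b = [4, 25, 16]
After line 3 (c = list(a) is a copy, new object): c = [4, 25, 16]
After line 4 (b[0] = 4 * 4 = 16; only b mutates (copy)): a = [4, 25, 16], b = [16, 25, 16], c = [4, 25, 16]
After line 5 (a[0] = 4, c[0] = 4; result = True)

[4, 25, 16]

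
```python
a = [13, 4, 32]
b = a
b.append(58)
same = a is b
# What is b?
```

After line 1: a = [13, 4, 32]
After line 2 (b = a is an alias, same object): a = [13, 4, 32], b = [13, 4, 32]
After line 3 (b.append mutates the shared list): a = [13, 4, 32, 58], b = [13, 4, 32, 58]
After line 4 (same = a is b; same object -> True): same = True

[13, 4, 32, 58]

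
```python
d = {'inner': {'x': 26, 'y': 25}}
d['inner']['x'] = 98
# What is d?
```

After line 1: d = {'inner': {'x': 26, 'y': 25}}
After line 2 (inner x overwritten): d = {'inner': {'x': 98, 'y': 25}}

{'inner': {'x': 98, 'y': 25}}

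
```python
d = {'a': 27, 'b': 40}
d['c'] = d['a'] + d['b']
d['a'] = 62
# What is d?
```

After line 1: d = {'a': 27, 'b': 40}
After line 2 (d['c'] = 27 + 40): d = {'a': 27, 'b': 40, 'c': 67}
After line 3: d = {'a': 62, 'b': 40, 'c': 67}

{'a': 62, 'b': 40, 'c': 67}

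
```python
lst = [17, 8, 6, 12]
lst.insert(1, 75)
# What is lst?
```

[17, 75, 8, 6, 12]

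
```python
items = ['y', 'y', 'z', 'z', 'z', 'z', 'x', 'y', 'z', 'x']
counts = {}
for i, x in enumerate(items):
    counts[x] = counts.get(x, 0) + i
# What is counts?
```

Initial: counts = {}, items = ['y', 'y', 'z', 'z', 'z', 'z', 'x', 'y', 'z', 'x']
i=0, x='y': counts = {'y': 0}
i=1, x='y': counts = {'y': 1}
i=2, x='z': counts = {'y': 1, 'z': 2}
i=3, x='z': counts = {'y': 1, 'z': 5}
i=4, x='z': counts = {'y': 1, 'z': 9}
i=5, x='z': counts = {'y': 1, 'z': 14}
i=6, x='x': counts = {'y': 1, 'z': 14, 'x': 6}
i=7, x='y': counts = {'y': 8, 'z': 14, 'x': 6}
i=8, x='z': counts = {'y': 8, 'z': 22, 'x': 6}
i=9, x='x': counts = {'y': 8, 'z': 22, 'x': 15}

{'y': 8, 'z': 22, 'x': 15}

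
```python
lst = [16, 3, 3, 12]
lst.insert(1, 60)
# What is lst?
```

[16, 60, 3, 3, 12]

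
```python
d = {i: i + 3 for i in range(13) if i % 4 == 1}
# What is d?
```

{1: 4, 5: 8, 9: 12}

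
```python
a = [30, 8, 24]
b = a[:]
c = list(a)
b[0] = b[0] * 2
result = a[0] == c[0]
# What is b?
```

After line 1: a = [30, 8, 24]
After line 2 (b = a[:], copy): a = [30, 8, 24], b = [30, 8, 24]
After line 3 (c = list(a) is a copy, new object): c = [30, 8, 24]
After line 4 (b[0] = 30 * 2 = 60; only b mutates (copy)): a = [30, 8, 24], b = [60, 8, 24], c = [30, 8, 24]
After line 5 (a[0] = 30, c[0] = 30; result = True)

[60, 8, 24]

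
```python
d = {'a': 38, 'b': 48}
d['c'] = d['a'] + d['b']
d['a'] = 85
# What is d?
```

After line 1: d = {'a': 38, 'b': 48}
After line 2 (d['c'] = 38 + 48): d = {'a': 38, 'b': 48, 'c': 86}
After line 3: d = {'a': 85, 'b': 48, 'c': 86}

{'a': 85, 'b': 48, 'c': 86}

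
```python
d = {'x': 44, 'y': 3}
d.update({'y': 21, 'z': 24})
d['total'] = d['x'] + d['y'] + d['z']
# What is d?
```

After line 1: d = {'x': 44, 'y': 3}
After line 2 (y overwritten, z added): d = {'x': 44, 'y': 21, 'z': 24}
After line 3 (total = 44 + 21 + 24 = 89): d = {'x': 44, 'y': 21, 'z': 24, 'total': 89}

{'x': 44, 'y': 21, 'z': 24, 'total': 89}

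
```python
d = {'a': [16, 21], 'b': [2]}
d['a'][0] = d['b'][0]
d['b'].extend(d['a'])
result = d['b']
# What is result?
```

After line 1: d = {'a': [16, 21], 'b': [2]}
After line 2 (a[0] = b[0] = 2): d = {'a': [2, 21], 'b': [2]}
After line 3 (b.extend(a) appends [2, 21]): d = {'a': [2, 21], 'b': [2, 2, 21]}
After line 4: result = d['b'] = [2, 2, 21]

[2, 2, 21]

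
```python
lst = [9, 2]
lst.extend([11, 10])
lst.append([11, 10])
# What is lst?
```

After line 1: lst = [9, 2]
After line 2 (extend unpacks [11, 10]): lst = [9, 2, 11, 10]
After line 3 (append adds [11, 10] as single element): lst = [9, 2, 11, 10, [11, 10]]

[9, 2, 11, 10, [11, 10]]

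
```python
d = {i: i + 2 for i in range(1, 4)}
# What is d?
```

{1: 3, 2: 4, 3: 5}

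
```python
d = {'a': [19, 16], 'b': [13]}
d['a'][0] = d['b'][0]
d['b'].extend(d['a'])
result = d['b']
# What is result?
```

After line 1: d = {'a': [19, 16], 'b': [13]}
After line 2 (a[0] = b[0] = 13): d = {'a': [13, 16], 'b': [13]}
After line 3 (b.extend(a) appends [13, 16]): d = {'a': [13, 16], 'b': [13, 13, 16]}
After line 4: result = d['b'] = [13, 13, 16]

[13, 13, 16]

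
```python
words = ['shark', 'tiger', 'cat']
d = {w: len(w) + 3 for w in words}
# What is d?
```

{'shark': 8, 'tiger': 8, 'cat': 6}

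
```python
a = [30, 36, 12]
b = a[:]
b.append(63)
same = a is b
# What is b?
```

After line 1: a = [30, 36, 12]
After line 2 (b = a[:] is a shallow copy, new object): a = [30, 36, 12], b = [30, 36, 12]
After line 3 (append only mutates b): a = [30, 36, 12], b = [30, 36, 12, 63]
After line 4 (same = a is b; different objects -> False): same = False

[30, 36, 12, 63]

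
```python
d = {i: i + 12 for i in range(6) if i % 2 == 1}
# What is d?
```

{1: 13, 3: 15, 5: 17}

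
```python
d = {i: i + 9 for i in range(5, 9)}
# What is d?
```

{5: 14, 6: 15, 7: 16, 8: 17}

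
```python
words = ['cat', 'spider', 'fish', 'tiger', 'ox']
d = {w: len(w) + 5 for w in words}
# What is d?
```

{'cat': 8, 'spider': 11, 'fish': 9, 'tiger': 10, 'ox': 7}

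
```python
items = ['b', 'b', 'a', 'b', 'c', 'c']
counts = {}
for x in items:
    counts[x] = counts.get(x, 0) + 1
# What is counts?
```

Initial: counts = {}, items = ['b', 'b', 'a', 'b', 'c', 'c']
See 'b': counts = {'b': 1}
See 'b': counts = {'b': 2}
See 'a': counts = {'b': 2, 'a': 1}
See 'b': counts = {'b': 3, 'a': 1}
See 'c': counts = {'b': 3, 'a': 1, 'c': 1}
See 'c': counts = {'b': 3, 'a': 1, 'c': 2}

{'b': 3, 'a': 1, 'c': 2}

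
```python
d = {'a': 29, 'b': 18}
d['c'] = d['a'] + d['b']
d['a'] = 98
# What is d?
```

After line 1: d = {'a': 29, 'b': 18}
After line 2 (d['c'] = 29 + 18): d = {'a': 29, 'b': 18, 'c': 47}
After line 3: d = {'a': 98, 'b': 18, 'c': 47}

{'a': 98, 'b': 18, 'c': 47}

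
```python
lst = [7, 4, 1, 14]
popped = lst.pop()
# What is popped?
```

14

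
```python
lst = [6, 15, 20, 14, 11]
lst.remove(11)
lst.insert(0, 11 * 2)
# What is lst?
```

After line 1: lst = [6, 15, 20, 14, 11]
After line 2 (remove first 11): lst = [6, 15, 20, 14]
After line 3 (insert 22 at index 0): lst = [22, 6, 15, 20, 14]

[22, 6, 15, 20, 14]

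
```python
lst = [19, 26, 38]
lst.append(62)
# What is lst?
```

[19, 26, 38, 62]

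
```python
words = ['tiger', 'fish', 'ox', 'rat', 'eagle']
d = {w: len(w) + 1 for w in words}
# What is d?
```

{'tiger': 6, 'fish': 5, 'ox': 3, 'rat': 4, 'eagle': 6}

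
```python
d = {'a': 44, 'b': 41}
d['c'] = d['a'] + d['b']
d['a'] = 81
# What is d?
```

After line 1: d = {'a': 44, 'b': 41}
After line 2 (d['c'] = 44 + 41): d = {'a': 44, 'b': 41, 'c': 85}
After line 3: d = {'a': 81, 'b': 41, 'c': 85}

{'a': 81, 'b': 41, 'c': 85}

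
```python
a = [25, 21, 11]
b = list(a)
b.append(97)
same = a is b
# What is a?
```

After line 1: a = [25, 21, 11]
After line 2 (b = list(a) is a shallow copy, new object): a = [25, 21, 11], b = [25, 21, 11]
After line 3 (append only mutates b): a = [25, 21, 11], b = [25, 21, 11, 97]
After line 4 (same = a is b; different objects -> False): same = False

[25, 21, 11]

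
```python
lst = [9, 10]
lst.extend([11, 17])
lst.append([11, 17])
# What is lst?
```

After line 1: lst = [9, 10]
After line 2 (extend unpacks [11, 17]): lst = [9, 10, 11, 17]
After line 3 (append adds [11, 17] as single element): lst = [9, 10, 11, 17, [11, 17]]

[9, 10, 11, 17, [11, 17]]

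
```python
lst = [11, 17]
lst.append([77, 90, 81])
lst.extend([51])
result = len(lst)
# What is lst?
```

After line 1: lst = [11, 17]
After line 2 (append adds [77, 90, 81] as single element): lst = [11, 17, [77, 90, 81]]
After line 3 (extend unpacks [51], adds 51): lst = [11, 17, [77, 90, 81], 51]
After line 4: result = len(lst) = 4

[11, 17, [77, 90, 81], 51]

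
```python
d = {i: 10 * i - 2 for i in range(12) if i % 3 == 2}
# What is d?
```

{2: 18, 5: 48, 8: 78, 11: 108}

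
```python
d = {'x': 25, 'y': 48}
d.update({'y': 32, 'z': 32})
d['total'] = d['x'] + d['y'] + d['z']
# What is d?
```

After line 1: d = {'x': 25, 'y': 48}
After line 2 (y overwritten, z added): d = {'x': 25, 'y': 32, 'z': 32}
After line 3 (total = 25 + 32 + 32 = 89): d = {'x': 25, 'y': 32, 'z': 32, 'total': 89}

{'x': 25, 'y': 32, 'z': 32, 'total': 89}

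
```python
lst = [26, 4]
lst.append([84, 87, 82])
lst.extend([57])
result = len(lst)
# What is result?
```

After line 1: lst = [26, 4]
After line 2 (append adds [84, 87, 82] as single element): lst = [26, 4, [84, 87, 82]]
After line 3 (extend unpacks [57], adds 57): lst = [26, 4, [84, 87, 82], 57]
After line 4: result = len(lst) = 4

4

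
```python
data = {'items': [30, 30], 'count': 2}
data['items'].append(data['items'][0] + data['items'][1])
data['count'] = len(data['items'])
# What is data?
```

After line 1: data = {'items': [30, 30], 'count': 2}
After line 2 (append 30 + 30 = 60): data = {'items': [30, 30, 60], 'count': 2}
After line 3 (count = len(items) = 3): data = {'items': [30, 30, 60], 'count': 3}

{'items': [30, 30, 60], 'count': 3}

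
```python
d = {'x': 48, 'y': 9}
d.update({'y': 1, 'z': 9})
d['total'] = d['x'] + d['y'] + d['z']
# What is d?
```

After line 1: d = {'x': 48, 'y': 9}
After line 2 (y overwritten, z added): d = {'x': 48, 'y': 1, 'z': 9}
After line 3 (total = 48 + 1 + 9 = 58): d = {'x': 48, 'y': 1, 'z': 9, 'total': 58}

{'x': 48, 'y': 1, 'z': 9, 'total': 58}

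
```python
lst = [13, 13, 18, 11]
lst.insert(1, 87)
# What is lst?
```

[13, 87, 13, 18, 11]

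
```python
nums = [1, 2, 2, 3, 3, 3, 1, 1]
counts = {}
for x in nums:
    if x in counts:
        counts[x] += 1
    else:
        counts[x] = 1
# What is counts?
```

Initial: counts = {}, nums = [1, 2, 2, 3, 3, 3, 1, 1]
See 1: counts = {1: 1}
See 2: counts = {1: 1, 2: 1}
See 2: counts = {1: 1, 2: 2}
See 3: counts = {1: 1, 2: 2, 3: 1}
See 3: counts = {1: 1, 2: 2, 3: 2}
See 3: counts = {1: 1, 2: 2, 3: 3}
See 1: counts = {1: 2, 2: 2, 3: 3}
See 1: counts = {1: 3, 2: 2, 3: 3}

{1: 3, 2: 2, 3: 3}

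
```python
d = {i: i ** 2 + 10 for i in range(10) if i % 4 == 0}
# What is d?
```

{0: 10, 4: 26, 8: 74}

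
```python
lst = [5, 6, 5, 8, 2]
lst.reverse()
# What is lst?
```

[2, 8, 5, 6, 5]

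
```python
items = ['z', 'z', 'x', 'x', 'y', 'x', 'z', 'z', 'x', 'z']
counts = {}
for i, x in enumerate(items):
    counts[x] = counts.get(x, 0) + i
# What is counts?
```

Initial: counts = {}, items = ['z', 'z', 'x', 'x', 'y', 'x', 'z', 'z', 'x', 'z']
i=0, x='z': counts = {'z': 0}
i=1, x='z': counts = {'z': 1}
i=2, x='x': counts = {'z': 1, 'x': 2}
i=3, x='x': counts = {'z': 1, 'x': 5}
i=4, x='y': counts = {'z': 1, 'x': 5, 'y': 4}
i=5, x='x': counts = {'z': 1, 'x': 10, 'y': 4}
i=6, x='z': counts = {'z': 7, 'x': 10, 'y': 4}
i=7, x='z': counts = {'z': 14, 'x': 10, 'y': 4}
i=8, x='x': counts = {'z': 14, 'x': 18, 'y': 4}
i=9, x='z': counts = {'z': 23, 'x': 18, 'y': 4}

{'z': 23, 'x': 18, 'y': 4}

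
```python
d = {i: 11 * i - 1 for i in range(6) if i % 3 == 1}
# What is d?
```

{1: 10, 4: 43}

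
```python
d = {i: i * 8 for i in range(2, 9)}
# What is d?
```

{2: 16, 3: 24, 4: 32, 5: 40, 6: 48, 7: 56, 8: 64}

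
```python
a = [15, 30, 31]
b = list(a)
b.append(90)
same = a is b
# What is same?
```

After line 1: a = [15, 30, 31]
After line 2 (b = list(a) is a shallow copy, new object): a = [15, 30, 31], b = [15, 30, 31]
After line 3 (append only mutates b): a = [15, 30, 31], b = [15, 30, 31, 90]
After line 4 (same = a is b; different objects -> False): same = False

False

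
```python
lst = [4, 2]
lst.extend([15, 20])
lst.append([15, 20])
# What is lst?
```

After line 1: lst = [4, 2]
After line 2 (extend unpacks [15, 20]): lst = [4, 2, 15, 20]
After line 3 (append adds [15, 20] as single element): lst = [4, 2, 15, 20, [15, 20]]

[4, 2, 15, 20, [15, 20]]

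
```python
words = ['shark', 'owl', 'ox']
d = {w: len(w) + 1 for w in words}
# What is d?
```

{'shark': 6, 'owl': 4, 'ox': 3}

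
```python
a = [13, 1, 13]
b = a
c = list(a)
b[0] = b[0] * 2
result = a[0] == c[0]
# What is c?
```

After line 1: a = [13, 1, 13]
After line 2 (b = a, alias): a = [13, 1, 13], b = [13, 1, 13]
After line 3 (c = list(a) is a copy, new object): c = [13, 1, 13]
After line 4 (b[0] = 13 * 2 = 26; mutates shared a/b): a = b = [26, 1, 13], c = [13, 1, 13]
After line 5 (a[0] = 26, c[0] = 13; result = False)

[13, 1, 13]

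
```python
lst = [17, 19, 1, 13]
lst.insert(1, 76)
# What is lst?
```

[17, 76, 19, 1, 13]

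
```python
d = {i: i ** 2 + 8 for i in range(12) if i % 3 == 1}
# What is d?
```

{1: 9, 4: 24, 7: 57, 10: 108}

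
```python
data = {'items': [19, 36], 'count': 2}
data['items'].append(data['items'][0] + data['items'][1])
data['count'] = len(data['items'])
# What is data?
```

After line 1: data = {'items': [19, 36], 'count': 2}
After line 2 (append 19 + 36 = 55): data = {'items': [19, 36, 55], 'count': 2}
After line 3 (count = len(items) = 3): data = {'items': [19, 36, 55], 'count': 3}

{'items': [19, 36, 55], 'count': 3}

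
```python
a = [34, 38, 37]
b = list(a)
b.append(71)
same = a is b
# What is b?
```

After line 1: a = [34, 38, 37]
After line 2 (b = list(a) is a shallow copy, new object): a = [34, 38, 37], b = [34, 38, 37]
After line 3 (append only mutates b): a = [34, 38, 37], b = [34, 38, 37, 71]
After line 4 (same = a is b; different objects -> False): same = False

[34, 38, 37, 71]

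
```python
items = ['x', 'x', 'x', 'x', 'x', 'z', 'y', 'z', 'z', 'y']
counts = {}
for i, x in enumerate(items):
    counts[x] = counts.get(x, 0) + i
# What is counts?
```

Initial: counts = {}, items = ['x', 'x', 'x', 'x', 'x', 'z', 'y', 'z', 'z', 'y']
i=0, x='x': counts = {'x': 0}
i=1, x='x': counts = {'x': 1}
i=2, x='x': counts = {'x': 3}
i=3, x='x': counts = {'x': 6}
i=4, x='x': counts = {'x': 10}
i=5, x='z': counts = {'x': 10, 'z': 5}
i=6, x='y': counts = {'x': 10, 'z': 5, 'y': 6}
i=7, x='z': counts = {'x': 10, 'z': 12, 'y': 6}
i=8, x='z': counts = {'x': 10, 'z': 20, 'y': 6}
i=9, x='y': counts = {'x': 10, 'z': 20, 'y': 15}

{'x': 10, 'z': 20, 'y': 15}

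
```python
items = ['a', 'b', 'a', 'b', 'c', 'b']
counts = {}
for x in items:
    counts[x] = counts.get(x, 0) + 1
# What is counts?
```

Initial: counts = {}, items = ['a', 'b', 'a', 'b', 'c', 'b']
See 'a': counts = {'a': 1}
See 'b': counts = {'a': 1, 'b': 1}
See 'a': counts = {'a': 2, 'b': 1}
See 'b': counts = {'a': 2, 'b': 2}
See 'c': counts = {'a': 2, 'b': 2, 'c': 1}
See 'b': counts = {'a': 2, 'b': 3, 'c': 1}

{'a': 2, 'b': 3, 'c': 1}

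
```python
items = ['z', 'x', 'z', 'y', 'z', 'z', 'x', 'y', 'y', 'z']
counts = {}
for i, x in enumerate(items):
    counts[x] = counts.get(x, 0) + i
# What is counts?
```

Initial: counts = {}, items = ['z', 'x', 'z', 'y', 'z', 'z', 'x', 'y', 'y', 'z']
i=0, x='z': counts = {'z': 0}
i=1, x='x': counts = {'z': 0, 'x': 1}
i=2, x='z': counts = {'z': 2, 'x': 1}
i=3, x='y': counts = {'z': 2, 'x': 1, 'y': 3}
i=4, x='z': counts = {'z': 6, 'x': 1, 'y': 3}
i=5, x='z': counts = {'z': 11, 'x': 1, 'y': 3}
i=6, x='x': counts = {'z': 11, 'x': 7, 'y': 3}
i=7, x='y': counts = {'z': 11, 'x': 7, 'y': 10}
i=8, x='y': counts = {'z': 11, 'x': 7, 'y': 18}
i=9, x='z': counts = {'z': 20, 'x': 7, 'y': 18}

{'z': 20, 'x': 7, 'y': 18}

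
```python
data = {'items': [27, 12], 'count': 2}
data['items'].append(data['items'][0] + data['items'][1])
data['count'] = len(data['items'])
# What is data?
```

After line 1: data = {'items': [27, 12], 'count': 2}
After line 2 (append 27 + 12 = 39): data = {'items': [27, 12, 39], 'count': 2}
After line 3 (count = len(items) = 3): data = {'items': [27, 12, 39], 'count': 3}

{'items': [27, 12, 39], 'count': 3}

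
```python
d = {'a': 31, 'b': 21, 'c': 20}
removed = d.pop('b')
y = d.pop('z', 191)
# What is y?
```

After line 1: d = {'a': 31, 'b': 21, 'c': 20}
After line 2 (pop 'b' returns 21): d = {'a': 31, 'c': 20}, removed = 21
After line 3 (pop 'z' missing, returns default 191): d = {'a': 31, 'c': 20}, y = 191

191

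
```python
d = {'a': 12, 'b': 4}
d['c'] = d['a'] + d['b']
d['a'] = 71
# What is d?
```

After line 1: d = {'a': 12, 'b': 4}
After line 2 (d['c'] = 12 + 4): d = {'a': 12, 'b': 4, 'c': 16}
After line 3: d = {'a': 71, 'b': 4, 'c': 16}

{'a': 71, 'b': 4, 'c': 16}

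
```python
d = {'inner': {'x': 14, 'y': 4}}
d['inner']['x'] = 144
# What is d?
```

After line 1: d = {'inner': {'x': 14, 'y': 4}}
After line 2 (inner x overwritten): d = {'inner': {'x': 144, 'y': 4}}

{'inner': {'x': 144, 'y': 4}}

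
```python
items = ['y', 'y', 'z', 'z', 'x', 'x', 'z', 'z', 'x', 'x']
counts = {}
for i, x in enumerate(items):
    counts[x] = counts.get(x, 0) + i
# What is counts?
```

Initial: counts = {}, items = ['y', 'y', 'z', 'z', 'x', 'x', 'z', 'z', 'x', 'x']
i=0, x='y': counts = {'y': 0}
i=1, x='y': counts = {'y': 1}
i=2, x='z': counts = {'y': 1, 'z': 2}
i=3, x='z': counts = {'y': 1, 'z': 5}
i=4, x='x': counts = {'y': 1, 'z': 5, 'x': 4}
i=5, x='x': counts = {'y': 1, 'z': 5, 'x': 9}
i=6, x='z': counts = {'y': 1, 'z': 11, 'x': 9}
i=7, x='z': counts = {'y': 1, 'z': 18, 'x': 9}
i=8, x='x': counts = {'y': 1, 'z': 18, 'x': 17}
i=9, x='x': counts = {'y': 1, 'z': 18, 'x': 26}

{'y': 1, 'z': 18, 'x': 26}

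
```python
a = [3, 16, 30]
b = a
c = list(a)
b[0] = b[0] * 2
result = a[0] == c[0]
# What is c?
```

After line 1: a = [3, 16, 30]
After line 2 (b = a, alias): a = [3, 16, 30], b = [3, 16, 30]
After line 3 (c = list(a) is a copy, new object): c = [3, 16, 30]
After line 4 (b[0] = 3 * 2 = 6; mutates shared a/b): a = b = [6, 16, 30], c = [3, 16, 30]
After line 5 (a[0] = 6, c[0] = 3; result = False)

[3, 16, 30]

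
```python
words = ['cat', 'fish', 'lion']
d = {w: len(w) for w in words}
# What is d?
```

{'cat': 3, 'fish': 4, 'lion': 4}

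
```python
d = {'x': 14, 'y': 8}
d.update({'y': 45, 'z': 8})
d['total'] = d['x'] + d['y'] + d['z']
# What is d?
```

After line 1: d = {'x': 14, 'y': 8}
After line 2 (y overwritten, z added): d = {'x': 14, 'y': 45, 'z': 8}
After line 3 (total = 14 + 45 + 8 = 67): d = {'x': 14, 'y': 45, 'z': 8, 'total': 67}

{'x': 14, 'y': 45, 'z': 8, 'total': 67}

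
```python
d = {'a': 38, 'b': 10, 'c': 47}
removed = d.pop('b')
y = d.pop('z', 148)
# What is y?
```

After line 1: d = {'a': 38, 'b': 10, 'c': 47}
After line 2 (pop 'b' returns 10): d = {'a': 38, 'c': 47}, removed = 10
After line 3 (pop 'z' missing, returns default 148): d = {'a': 38, 'c': 47}, y = 148

148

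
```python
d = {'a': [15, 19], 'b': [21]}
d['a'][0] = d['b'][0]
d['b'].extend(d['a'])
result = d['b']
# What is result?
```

After line 1: d = {'a': [15, 19], 'b': [21]}
After line 2 (a[0] = b[0] = 21): d = {'a': [21, 19], 'b': [21]}
After line 3 (b.extend(a) appends [21, 19]): d = {'a': [21, 19], 'b': [21, 21, 19]}
After line 4: result = d['b'] = [21, 21, 19]

[21, 21, 19]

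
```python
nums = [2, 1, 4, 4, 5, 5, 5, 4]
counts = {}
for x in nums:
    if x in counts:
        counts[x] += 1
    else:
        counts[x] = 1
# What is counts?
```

Initial: counts = {}, nums = [2, 1, 4, 4, 5, 5, 5, 4]
See 2: counts = {2: 1}
See 1: counts = {2: 1, 1: 1}
See 4: counts = {2: 1, 1: 1, 4: 1}
See 4: counts = {2: 1, 1: 1, 4: 2}
See 5: counts = {2: 1, 1: 1, 4: 2, 5: 1}
See 5: counts = {2: 1, 1: 1, 4: 2, 5: 2}
See 5: counts = {2: 1, 1: 1, 4: 2, 5: 3}
See 4: counts = {2: 1, 1: 1, 4: 3, 5: 3}

{2: 1, 1: 1, 4: 3, 5: 3}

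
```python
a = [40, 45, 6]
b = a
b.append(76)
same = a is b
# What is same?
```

After line 1: a = [40, 45, 6]
After line 2 (b = a is an alias, same object): a = [40, 45, 6], b = [40, 45, 6]
After line 3 (b.append mutates the shared list): a = [40, 45, 6, 76], b = [40, 45, 6, 76]
After line 4 (same = a is b; same object -> True): same = True

True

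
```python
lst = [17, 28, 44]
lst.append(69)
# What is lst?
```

[17, 28, 44, 69]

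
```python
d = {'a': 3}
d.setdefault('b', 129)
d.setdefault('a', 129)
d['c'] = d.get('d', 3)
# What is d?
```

After line 1: d = {'a': 3}
After line 2 (setdefault adds 'b'=129): d = {'a': 3, 'b': 129}
After line 3 (setdefault 'a' no-op, already exists): d = {'a': 3, 'b': 129}
After line 4 (get('d', 3) returns default since 'd' not in d): d = {'a': 3, 'b': 129, 'c': 3}

{'a': 3, 'b': 129, 'c': 3}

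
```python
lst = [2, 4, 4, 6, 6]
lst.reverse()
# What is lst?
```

[6, 6, 4, 4, 2]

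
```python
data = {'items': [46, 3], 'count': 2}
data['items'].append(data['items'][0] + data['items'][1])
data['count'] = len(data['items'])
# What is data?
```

After line 1: data = {'items': [46, 3], 'count': 2}
After line 2 (append 46 + 3 = 49): data = {'items': [46, 3, 49], 'count': 2}
After line 3 (count = len(items) = 3): data = {'items': [46, 3, 49], 'count': 3}

{'items': [46, 3, 49], 'count': 3}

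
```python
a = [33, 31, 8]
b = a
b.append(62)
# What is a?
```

After line 1: a = [33, 31, 8]
After line 2 (b = a is an alias, same object): a = [33, 31, 8], b = [33, 31, 8]
After line 3 (b.append mutates the shared list): a = [33, 31, 8, 62], b = [33, 31, 8, 62]

[33, 31, 8, 62]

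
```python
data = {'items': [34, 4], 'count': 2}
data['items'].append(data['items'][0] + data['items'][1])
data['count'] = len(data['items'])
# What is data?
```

After line 1: data = {'items': [34, 4], 'count': 2}
After line 2 (append 34 + 4 = 38): data = {'items': [34, 4, 38], 'count': 2}
After line 3 (count = len(items) = 3): data = {'items': [34, 4, 38], 'count': 3}

{'items': [34, 4, 38], 'count': 3}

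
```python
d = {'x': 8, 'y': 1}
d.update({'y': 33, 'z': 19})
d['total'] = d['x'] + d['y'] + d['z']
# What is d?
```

After line 1: d = {'x': 8, 'y': 1}
After line 2 (y overwritten, z added): d = {'x': 8, 'y': 33, 'z': 19}
After line 3 (total = 8 + 33 + 19 = 60): d = {'x': 8, 'y': 33, 'z': 19, 'total': 60}

{'x': 8, 'y': 33, 'z': 19, 'total': 60}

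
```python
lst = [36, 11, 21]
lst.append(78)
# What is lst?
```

[36, 11, 21, 78]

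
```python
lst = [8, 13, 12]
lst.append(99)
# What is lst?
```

[8, 13, 12, 99]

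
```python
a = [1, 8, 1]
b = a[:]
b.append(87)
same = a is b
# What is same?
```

After line 1: a = [1, 8, 1]
After line 2 (b = a[:] is a shallow copy, new object): a = [1, 8, 1], b = [1, 8, 1]
After line 3 (append only mutates b): a = [1, 8, 1], b = [1, 8, 1, 87]
After line 4 (same = a is b; different objects -> False): same = False

False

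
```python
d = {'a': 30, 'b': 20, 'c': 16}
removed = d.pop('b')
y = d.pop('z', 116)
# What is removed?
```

After line 1: d = {'a': 30, 'b': 20, 'c': 16}
After line 2 (pop 'b' returns 20): d = {'a': 30, 'c': 16}, removed = 20
After line 3 (pop 'z' missing, returns default 116): d = {'a': 30, 'c': 16}, y = 116

20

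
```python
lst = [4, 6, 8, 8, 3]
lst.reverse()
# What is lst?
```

[3, 8, 8, 6, 4]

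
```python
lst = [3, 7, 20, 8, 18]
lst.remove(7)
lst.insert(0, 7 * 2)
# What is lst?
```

After line 1: lst = [3, 7, 20, 8, 18]
After line 2 (remove first 7): lst = [3, 20, 8, 18]
After line 3 (insert 14 at index 0): lst = [14, 3, 20, 8, 18]

[14, 3, 20, 8, 18]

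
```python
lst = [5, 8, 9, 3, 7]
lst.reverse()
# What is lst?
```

[7, 3, 9, 8, 5]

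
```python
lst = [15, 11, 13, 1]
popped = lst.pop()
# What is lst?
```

[15, 11, 13]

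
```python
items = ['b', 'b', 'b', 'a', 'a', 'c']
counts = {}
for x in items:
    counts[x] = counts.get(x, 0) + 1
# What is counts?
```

Initial: counts = {}, items = ['b', 'b', 'b', 'a', 'a', 'c']
See 'b': counts = {'b': 1}
See 'b': counts = {'b': 2}
See 'b': counts = {'b': 3}
See 'a': counts = {'b': 3, 'a': 1}
See 'a': counts = {'b': 3, 'a': 2}
See 'c': counts = {'b': 3, 'a': 2, 'c': 1}

{'b': 3, 'a': 2, 'c': 1}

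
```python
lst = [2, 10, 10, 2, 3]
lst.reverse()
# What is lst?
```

[3, 2, 10, 10, 2]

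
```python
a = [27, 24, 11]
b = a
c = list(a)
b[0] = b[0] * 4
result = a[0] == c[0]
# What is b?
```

After line 1: a = [27, 24, 11]
After line 2 (b = a, alias): a = [27, 24, 11], b = [27, 24, 11]
After line 3 (c = list(a) is a copy, new object): c = [27, 24, 11]
After line 4 (b[0] = 27 * 4 = 108; mutates shared a/b): a = b = [108, 24, 11], c = [27, 24, 11]
After line 5 (a[0] = 108, c[0] = 27; result = False)

[108, 24, 11]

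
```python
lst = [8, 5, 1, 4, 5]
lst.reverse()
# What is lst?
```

[5, 4, 1, 5, 8]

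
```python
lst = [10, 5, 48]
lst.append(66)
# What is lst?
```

[10, 5, 48, 66]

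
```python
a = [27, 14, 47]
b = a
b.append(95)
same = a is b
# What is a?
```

After line 1: a = [27, 14, 47]
After line 2 (b = a is an alias, same object): a = [27, 14, 47], b = [27, 14, 47]
After line 3 (b.append mutates the shared list): a = [27, 14, 47, 95], b = [27, 14, 47, 95]
After line 4 (same = a is b; same object -> True): same = True

[27, 14, 47, 95]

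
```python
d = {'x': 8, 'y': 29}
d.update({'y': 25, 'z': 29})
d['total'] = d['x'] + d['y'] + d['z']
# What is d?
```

After line 1: d = {'x': 8, 'y': 29}
After line 2 (y overwritten, z added): d = {'x': 8, 'y': 25, 'z': 29}
After line 3 (total = 8 + 25 + 29 = 62): d = {'x': 8, 'y': 25, 'z': 29, 'total': 62}

{'x': 8, 'y': 25, 'z': 29, 'total': 62}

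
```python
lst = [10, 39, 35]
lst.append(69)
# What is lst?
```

[10, 39, 35, 69]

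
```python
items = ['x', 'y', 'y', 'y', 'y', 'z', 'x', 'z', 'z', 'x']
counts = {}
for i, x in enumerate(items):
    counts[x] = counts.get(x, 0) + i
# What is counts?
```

Initial: counts = {}, items = ['x', 'y', 'y', 'y', 'y', 'z', 'x', 'z', 'z', 'x']
i=0, x='x': counts = {'x': 0}
i=1, x='y': counts = {'x': 0, 'y': 1}
i=2, x='y': counts = {'x': 0, 'y': 3}
i=3, x='y': counts = {'x': 0, 'y': 6}
i=4, x='y': counts = {'x': 0, 'y': 10}
i=5, x='z': counts = {'x': 0, 'y': 10, 'z': 5}
i=6, x='x': counts = {'x': 6, 'y': 10, 'z': 5}
i=7, x='z': counts = {'x': 6, 'y': 10, 'z': 12}
i=8, x='z': counts = {'x': 6, 'y': 10, 'z': 20}
i=9, x='x': counts = {'x': 15, 'y': 10, 'z': 20}

{'x': 15, 'y': 10, 'z': 20}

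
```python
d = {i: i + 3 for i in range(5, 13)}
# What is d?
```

{5: 8, 6: 9, 7: 10, 8: 11, 9: 12, 10: 13, 11: 14, 12: 15}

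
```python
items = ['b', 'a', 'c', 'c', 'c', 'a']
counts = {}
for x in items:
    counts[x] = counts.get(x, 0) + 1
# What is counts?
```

Initial: counts = {}, items = ['b', 'a', 'c', 'c', 'c', 'a']
See 'b': counts = {'b': 1}
See 'a': counts = {'b': 1, 'a': 1}
See 'c': counts = {'b': 1, 'a': 1, 'c': 1}
See 'c': counts = {'b': 1, 'a': 1, 'c': 2}
See 'c': counts = {'b': 1, 'a': 1, 'c': 3}
See 'a': counts = {'b': 1, 'a': 2, 'c': 3}

{'b': 1, 'a': 2, 'c': 3}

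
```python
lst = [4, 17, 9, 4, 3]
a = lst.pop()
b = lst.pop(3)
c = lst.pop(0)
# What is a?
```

After line 1: lst = [4, 17, 9, 4, 3]
After line 2 (pop() -> a = 3): lst = [4, 17, 9, 4]
After line 3 (pop(3) -> b = 4): lst = [4, 17, 9]
After line 4 (pop(0) -> c = 4): lst = [17, 9]

3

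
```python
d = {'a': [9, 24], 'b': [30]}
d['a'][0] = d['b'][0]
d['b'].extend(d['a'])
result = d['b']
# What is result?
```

After line 1: d = {'a': [9, 24], 'b': [30]}
After line 2 (a[0] = b[0] = 30): d = {'a': [30, 24], 'b': [30]}
After line 3 (b.extend(a) appends [30, 24]): d = {'a': [30, 24], 'b': [30, 30, 24]}
After line 4: result = d['b'] = [30, 30, 24]

[30, 30, 24]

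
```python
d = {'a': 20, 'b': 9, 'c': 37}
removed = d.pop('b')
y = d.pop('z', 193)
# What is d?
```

After line 1: d = {'a': 20, 'b': 9, 'c': 37}
After line 2 (pop 'b' returns 9): d = {'a': 20, 'c': 37}, removed = 9
After line 3 (pop 'z' missing, returns default 193): d = {'a': 20, 'c': 37}, y = 193

{'a': 20, 'c': 37}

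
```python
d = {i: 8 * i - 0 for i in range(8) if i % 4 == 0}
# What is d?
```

{0: 0, 4: 32}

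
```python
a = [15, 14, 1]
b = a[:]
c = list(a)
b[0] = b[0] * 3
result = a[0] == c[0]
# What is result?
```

After line 1: a = [15, 14, 1]
After line 2 (b = a[:], copy): a = [15, 14, 1], b = [15, 14, 1]
After line 3 (c = list(a) is a copy, new object): c = [15, 14, 1]
After line 4 (b[0] = 15 * 3 = 45; only b mutates (copy)): a = [15, 14, 1], b = [45, 14, 1], c = [15, 14, 1]
After line 5 (a[0] = 15, c[0] = 15; result = True)

True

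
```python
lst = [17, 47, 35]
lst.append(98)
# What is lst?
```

[17, 47, 35, 98]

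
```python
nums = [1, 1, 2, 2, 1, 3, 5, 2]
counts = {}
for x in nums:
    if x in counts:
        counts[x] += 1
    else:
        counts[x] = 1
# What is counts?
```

Initial: counts = {}, nums = [1, 1, 2, 2, 1, 3, 5, 2]
See 1: counts = {1: 1}
See 1: counts = {1: 2}
See 2: counts = {1: 2, 2: 1}
See 2: counts = {1: 2, 2: 2}
See 1: counts = {1: 3, 2: 2}
See 3: counts = {1: 3, 2: 2, 3: 1}
See 5: counts = {1: 3, 2: 2, 3: 1, 5: 1}
See 2: counts = {1: 3, 2: 3, 3: 1, 5: 1}

{1: 3, 2: 3, 3: 1, 5: 1}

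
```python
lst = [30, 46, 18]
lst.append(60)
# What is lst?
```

[30, 46, 18, 60]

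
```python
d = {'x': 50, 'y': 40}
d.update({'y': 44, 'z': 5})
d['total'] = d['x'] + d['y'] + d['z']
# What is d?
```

After line 1: d = {'x': 50, 'y': 40}
After line 2 (y overwritten, z added): d = {'x': 50, 'y': 44, 'z': 5}
After line 3 (total = 50 + 44 + 5 = 99): d = {'x': 50, 'y': 44, 'z': 5, 'total': 99}

{'x': 50, 'y': 44, 'z': 5, 'total': 99}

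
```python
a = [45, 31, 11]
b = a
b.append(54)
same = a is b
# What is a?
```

After line 1: a = [45, 31, 11]
After line 2 (b = a is an alias, same object): a = [45, 31, 11], b = [45, 31, 11]
After line 3 (b.append mutates the shared list): a = [45, 31, 11, 54], b = [45, 31, 11, 54]
After line 4 (same = a is b; same object -> True): same = True

[45, 31, 11, 54]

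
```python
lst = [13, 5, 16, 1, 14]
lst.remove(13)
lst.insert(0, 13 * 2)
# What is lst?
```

After line 1: lst = [13, 5, 16, 1, 14]
After line 2 (remove first 13): lst = [5, 16, 1, 14]
After line 3 (insert 26 at index 0): lst = [26, 5, 16, 1, 14]

[26, 5, 16, 1, 14]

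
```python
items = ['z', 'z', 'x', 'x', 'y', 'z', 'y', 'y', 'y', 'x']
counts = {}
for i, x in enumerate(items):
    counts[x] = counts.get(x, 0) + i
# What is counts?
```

Initial: counts = {}, items = ['z', 'z', 'x', 'x', 'y', 'z', 'y', 'y', 'y', 'x']
i=0, x='z': counts = {'z': 0}
i=1, x='z': counts = {'z': 1}
i=2, x='x': counts = {'z': 1, 'x': 2}
i=3, x='x': counts = {'z': 1, 'x': 5}
i=4, x='y': counts = {'z': 1, 'x': 5, 'y': 4}
i=5, x='z': counts = {'z': 6, 'x': 5, 'y': 4}
i=6, x='y': counts = {'z': 6, 'x': 5, 'y': 10}
i=7, x='y': counts = {'z': 6, 'x': 5, 'y': 17}
i=8, x='y': counts = {'z': 6, 'x': 5, 'y': 25}
i=9, x='x': counts = {'z': 6, 'x': 14, 'y': 25}

{'z': 6, 'x': 14, 'y': 25}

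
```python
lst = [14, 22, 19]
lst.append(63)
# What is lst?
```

[14, 22, 19, 63]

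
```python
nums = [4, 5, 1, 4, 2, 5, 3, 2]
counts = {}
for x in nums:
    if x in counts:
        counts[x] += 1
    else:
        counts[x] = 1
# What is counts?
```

Initial: counts = {}, nums = [4, 5, 1, 4, 2, 5, 3, 2]
See 4: counts = {4: 1}
See 5: counts = {4: 1, 5: 1}
See 1: counts = {4: 1, 5: 1, 1: 1}
See 4: counts = {4: 2, 5: 1, 1: 1}
See 2: counts = {4: 2, 5: 1, 1: 1, 2: 1}
See 5: counts = {4: 2, 5: 2, 1: 1, 2: 1}
See 3: counts = {4: 2, 5: 2, 1: 1, 2: 1, 3: 1}
See 2: counts = {4: 2, 5: 2, 1: 1, 2: 2, 3: 1}

{4: 2, 5: 2, 1: 1, 2: 2, 3: 1}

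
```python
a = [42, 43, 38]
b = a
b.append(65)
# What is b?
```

After line 1: a = [42, 43, 38]
After line 2 (b = a is an alias, same object): a = [42, 43, 38], b = [42, 43, 38]
After line 3 (b.append mutates the shared list): a = [42, 43, 38, 65], b = [42, 43, 38, 65]

[42, 43, 38, 65]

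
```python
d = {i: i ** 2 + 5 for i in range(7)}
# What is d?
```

{0: 5, 1: 6, 2: 9, 3: 14, 4: 21, 5: 30, 6: 41}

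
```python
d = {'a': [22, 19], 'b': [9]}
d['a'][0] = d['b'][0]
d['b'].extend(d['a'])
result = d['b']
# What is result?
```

After line 1: d = {'a': [22, 19], 'b': [9]}
After line 2 (a[0] = b[0] = 9): d = {'a': [9, 19], 'b': [9]}
After line 3 (b.extend(a) appends [9, 19]): d = {'a': [9, 19], 'b': [9, 9, 19]}
After line 4: result = d['b'] = [9, 9, 19]

[9, 9, 19]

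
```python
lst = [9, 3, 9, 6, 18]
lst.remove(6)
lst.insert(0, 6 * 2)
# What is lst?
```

After line 1: lst = [9, 3, 9, 6, 18]
After line 2 (remove first 6): lst = [9, 3, 9, 18]
After line 3 (insert 12 at index 0): lst = [12, 9, 3, 9, 18]

[12, 9, 3, 9, 18]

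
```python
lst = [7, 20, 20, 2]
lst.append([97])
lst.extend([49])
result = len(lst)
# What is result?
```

After line 1: lst = [7, 20, 20, 2]
After line 2 (append adds [97] as single element): lst = [7, 20, 20, 2, [97]]
After line 3 (extend unpacks [49], adds 49): lst = [7, 20, 20, 2, [97], 49]
After line 4: result = len(lst) = 6

6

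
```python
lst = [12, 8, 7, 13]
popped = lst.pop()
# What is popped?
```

13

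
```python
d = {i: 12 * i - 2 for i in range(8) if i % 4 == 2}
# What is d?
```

{2: 22, 6: 70}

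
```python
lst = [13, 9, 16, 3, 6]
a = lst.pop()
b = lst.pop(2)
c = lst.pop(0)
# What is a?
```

After line 1: lst = [13, 9, 16, 3, 6]
After line 2 (pop() -> a = 6): lst = [13, 9, 16, 3]
After line 3 (pop(2) -> b = 16): lst = [13, 9, 3]
After line 4 (pop(0) -> c = 13): lst = [9, 3]

6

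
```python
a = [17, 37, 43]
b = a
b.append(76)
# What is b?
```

After line 1: a = [17, 37, 43]
After line 2 (b = a is an alias, same object): a = [17, 37, 43], b = [17, 37, 43]
After line 3 (b.append mutates the shared list): a = [17, 37, 43, 76], b = [17, 37, 43, 76]

[17, 37, 43, 76]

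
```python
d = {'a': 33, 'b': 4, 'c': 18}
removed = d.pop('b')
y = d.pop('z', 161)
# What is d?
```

After line 1: d = {'a': 33, 'b': 4, 'c': 18}
After line 2 (pop 'b' returns 4): d = {'a': 33, 'c': 18}, removed = 4
After line 3 (pop 'z' missing, returns default 161): d = {'a': 33, 'c': 18}, y = 161

{'a': 33, 'c': 18}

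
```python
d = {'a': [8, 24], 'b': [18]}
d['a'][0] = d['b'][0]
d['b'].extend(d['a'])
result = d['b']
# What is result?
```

After line 1: d = {'a': [8, 24], 'b': [18]}
After line 2 (a[0] = b[0] = 18): d = {'a': [18, 24], 'b': [18]}
After line 3 (b.extend(a) appends [18, 24]): d = {'a': [18, 24], 'b': [18, 18, 24]}
After line 4: result = d['b'] = [18, 18, 24]

[18, 18, 24]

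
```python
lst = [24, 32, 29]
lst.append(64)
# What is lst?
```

[24, 32, 29, 64]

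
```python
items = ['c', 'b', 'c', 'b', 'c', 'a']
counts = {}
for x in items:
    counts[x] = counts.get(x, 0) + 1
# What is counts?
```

Initial: counts = {}, items = ['c', 'b', 'c', 'b', 'c', 'a']
See 'c': counts = {'c': 1}
See 'b': counts = {'c': 1, 'b': 1}
See 'c': counts = {'c': 2, 'b': 1}
See 'b': counts = {'c': 2, 'b': 2}
See 'c': counts = {'c': 3, 'b': 2}
See 'a': counts = {'c': 3, 'b': 2, 'a': 1}

{'c': 3, 'b': 2, 'a': 1}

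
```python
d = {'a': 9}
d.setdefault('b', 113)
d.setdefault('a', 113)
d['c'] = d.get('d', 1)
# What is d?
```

After line 1: d = {'a': 9}
After line 2 (setdefault adds 'b'=113): d = {'a': 9, 'b': 113}
After line 3 (setdefault 'a' no-op, already exists): d = {'a': 9, 'b': 113}
After line 4 (get('d', 1) returns default since 'd' not in d): d = {'a': 9, 'b': 113, 'c': 1}

{'a': 9, 'b': 113, 'c': 1}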